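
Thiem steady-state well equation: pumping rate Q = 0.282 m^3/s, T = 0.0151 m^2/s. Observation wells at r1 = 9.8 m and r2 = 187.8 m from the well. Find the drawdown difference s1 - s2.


Thiem equation: s1 - s2 = Q/(2*pi*T) * ln(r2/r1).
ln(r2/r1) = ln(187.8/9.8) = 2.953.
Q/(2*pi*T) = 0.282 / (2*pi*0.0151) = 0.282 / 0.0949 = 2.9723.
s1 - s2 = 2.9723 * 2.953 = 8.7772 m.

8.7772


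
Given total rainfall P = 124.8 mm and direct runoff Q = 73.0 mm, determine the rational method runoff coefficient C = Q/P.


The runoff coefficient C = runoff depth / rainfall depth.
C = 73.0 / 124.8
  = 0.5849.

0.5849


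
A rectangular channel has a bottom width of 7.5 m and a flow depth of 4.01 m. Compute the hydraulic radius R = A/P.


For a rectangular section:
Flow area A = b * y = 7.5 * 4.01 = 30.07 m^2.
Wetted perimeter P = b + 2y = 7.5 + 2*4.01 = 15.52 m.
Hydraulic radius R = A/P = 30.07 / 15.52 = 1.9378 m.

1.9378


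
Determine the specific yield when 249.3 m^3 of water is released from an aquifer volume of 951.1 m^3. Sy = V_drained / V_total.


Specific yield Sy = Volume drained / Total volume.
Sy = 249.3 / 951.1
   = 0.2621.

0.2621


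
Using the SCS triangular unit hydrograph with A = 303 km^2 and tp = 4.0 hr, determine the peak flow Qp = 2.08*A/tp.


SCS formula: Qp = 2.08 * A / tp.
Qp = 2.08 * 303 / 4.0
   = 630.24 / 4.0
   = 157.56 m^3/s per cm.

157.56


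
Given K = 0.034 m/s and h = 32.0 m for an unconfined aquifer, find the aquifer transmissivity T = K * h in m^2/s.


Transmissivity is defined as T = K * h.
T = 0.034 * 32.0
  = 1.088 m^2/s.

1.088


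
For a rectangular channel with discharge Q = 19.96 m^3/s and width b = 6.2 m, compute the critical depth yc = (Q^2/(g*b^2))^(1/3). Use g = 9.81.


Using yc = (Q^2 / (g * b^2))^(1/3):
Q^2 = 19.96^2 = 398.4.
g * b^2 = 9.81 * 6.2^2 = 9.81 * 38.44 = 377.1.
Q^2 / (g*b^2) = 398.4 / 377.1 = 1.0565.
yc = 1.0565^(1/3) = 1.0185 m.

1.0185


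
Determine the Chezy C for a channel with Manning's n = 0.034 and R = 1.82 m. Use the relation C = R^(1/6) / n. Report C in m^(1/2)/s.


The Chezy coefficient relates to Manning's n through C = R^(1/6) / n.
R^(1/6) = 1.82^(1/6) = 1.104957.
C = 1.104957 / 0.034 = 32.5 m^(1/2)/s.

32.5


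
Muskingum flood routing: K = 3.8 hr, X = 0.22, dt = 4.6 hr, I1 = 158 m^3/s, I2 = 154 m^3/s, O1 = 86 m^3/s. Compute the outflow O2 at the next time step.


Muskingum coefficients:
denom = 2*K*(1-X) + dt = 2*3.8*(1-0.22) + 4.6 = 10.528.
C0 = (dt - 2*K*X)/denom = (4.6 - 2*3.8*0.22)/10.528 = 0.2781.
C1 = (dt + 2*K*X)/denom = (4.6 + 2*3.8*0.22)/10.528 = 0.5957.
C2 = (2*K*(1-X) - dt)/denom = 0.1261.
O2 = C0*I2 + C1*I1 + C2*O1
   = 0.2781*154 + 0.5957*158 + 0.1261*86
   = 147.81 m^3/s.

147.81


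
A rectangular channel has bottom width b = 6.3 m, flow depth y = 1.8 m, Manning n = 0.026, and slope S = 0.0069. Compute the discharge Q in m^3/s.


For a rectangular channel, the cross-sectional area A = b * y = 6.3 * 1.8 = 11.34 m^2.
The wetted perimeter P = b + 2y = 6.3 + 2*1.8 = 9.9 m.
Hydraulic radius R = A/P = 11.34/9.9 = 1.1455 m.
Velocity V = (1/n)*R^(2/3)*S^(1/2) = (1/0.026)*1.1455^(2/3)*0.0069^(1/2) = 3.4976 m/s.
Discharge Q = A * V = 11.34 * 3.4976 = 39.663 m^3/s.

39.663


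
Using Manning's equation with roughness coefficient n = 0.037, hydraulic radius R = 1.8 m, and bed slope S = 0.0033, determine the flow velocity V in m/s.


Manning's equation gives V = (1/n) * R^(2/3) * S^(1/2).
First, compute R^(2/3) = 1.8^(2/3) = 1.4797.
Next, S^(1/2) = 0.0033^(1/2) = 0.057446.
Then 1/n = 1/0.037 = 27.03.
V = 27.03 * 1.4797 * 0.057446 = 2.2974 m/s.

2.2974


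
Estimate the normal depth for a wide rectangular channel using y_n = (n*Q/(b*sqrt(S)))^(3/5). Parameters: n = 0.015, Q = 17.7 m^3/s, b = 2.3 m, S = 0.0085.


We use the wide-channel approximation y_n = (n*Q/(b*sqrt(S)))^(3/5).
sqrt(S) = sqrt(0.0085) = 0.092195.
Numerator: n*Q = 0.015 * 17.7 = 0.2655.
Denominator: b*sqrt(S) = 2.3 * 0.092195 = 0.212048.
arg = 1.2521.
y_n = 1.2521^(3/5) = 1.1444 m.

1.1444


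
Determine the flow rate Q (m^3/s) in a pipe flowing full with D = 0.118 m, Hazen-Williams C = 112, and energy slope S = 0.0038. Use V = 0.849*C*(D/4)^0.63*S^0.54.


For a full circular pipe, R = D/4 = 0.118/4 = 0.0295 m.
V = 0.849 * 112 * 0.0295^0.63 * 0.0038^0.54
  = 0.849 * 112 * 0.10864 * 0.049327
  = 0.5096 m/s.
Pipe area A = pi*D^2/4 = pi*0.118^2/4 = 0.0109 m^2.
Q = A * V = 0.0109 * 0.5096 = 0.0056 m^3/s.

0.0056


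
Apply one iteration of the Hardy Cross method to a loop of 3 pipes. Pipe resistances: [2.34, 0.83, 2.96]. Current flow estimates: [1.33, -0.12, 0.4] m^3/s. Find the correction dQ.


Numerator terms (r*Q*|Q|): 2.34*1.33*|1.33| = 4.1392; 0.83*-0.12*|-0.12| = -0.012; 2.96*0.4*|0.4| = 0.4736.
Sum of numerator = 4.6009.
Denominator terms (r*|Q|): 2.34*|1.33| = 3.1122; 0.83*|-0.12| = 0.0996; 2.96*|0.4| = 1.184.
2 * sum of denominator = 2 * 4.3958 = 8.7916.
dQ = -4.6009 / 8.7916 = -0.5233 m^3/s.

-0.5233


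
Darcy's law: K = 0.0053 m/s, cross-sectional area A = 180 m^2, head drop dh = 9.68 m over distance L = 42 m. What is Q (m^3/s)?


Darcy's law: Q = K * A * i, where i = dh/L.
Hydraulic gradient i = 9.68 / 42 = 0.230476.
Q = 0.0053 * 180 * 0.230476
  = 0.2199 m^3/s.

0.2199


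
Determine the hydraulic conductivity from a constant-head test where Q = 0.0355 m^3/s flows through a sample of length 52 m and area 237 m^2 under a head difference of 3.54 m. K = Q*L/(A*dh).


From K = Q*L / (A*dh):
Numerator: Q*L = 0.0355 * 52 = 1.846.
Denominator: A*dh = 237 * 3.54 = 838.98.
K = 1.846 / 838.98 = 0.0022 m/s.

0.0022


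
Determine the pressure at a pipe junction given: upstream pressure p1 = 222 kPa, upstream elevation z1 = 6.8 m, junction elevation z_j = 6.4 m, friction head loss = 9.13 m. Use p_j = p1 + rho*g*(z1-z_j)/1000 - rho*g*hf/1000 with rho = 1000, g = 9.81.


Junction pressure: p_j = p1 + rho*g*(z1 - z_j)/1000 - rho*g*hf/1000.
Elevation term = 1000*9.81*(6.8 - 6.4)/1000 = 3.924 kPa.
Friction term = 1000*9.81*9.13/1000 = 89.565 kPa.
p_j = 222 + 3.924 - 89.565 = 136.36 kPa.

136.36


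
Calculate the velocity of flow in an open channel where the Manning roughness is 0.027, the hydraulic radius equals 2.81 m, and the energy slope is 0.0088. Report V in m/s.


Manning's equation gives V = (1/n) * R^(2/3) * S^(1/2).
First, compute R^(2/3) = 2.81^(2/3) = 1.9913.
Next, S^(1/2) = 0.0088^(1/2) = 0.093808.
Then 1/n = 1/0.027 = 37.04.
V = 37.04 * 1.9913 * 0.093808 = 6.9186 m/s.

6.9186


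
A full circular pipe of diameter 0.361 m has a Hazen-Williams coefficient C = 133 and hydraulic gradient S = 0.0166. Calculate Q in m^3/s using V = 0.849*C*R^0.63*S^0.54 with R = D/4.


For a full circular pipe, R = D/4 = 0.361/4 = 0.0902 m.
V = 0.849 * 133 * 0.0902^0.63 * 0.0166^0.54
  = 0.849 * 133 * 0.219751 * 0.10936
  = 2.7136 m/s.
Pipe area A = pi*D^2/4 = pi*0.361^2/4 = 0.1024 m^2.
Q = A * V = 0.1024 * 2.7136 = 0.2777 m^3/s.

0.2777


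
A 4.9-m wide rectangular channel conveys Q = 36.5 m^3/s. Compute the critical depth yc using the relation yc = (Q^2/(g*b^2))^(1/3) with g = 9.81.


Using yc = (Q^2 / (g * b^2))^(1/3):
Q^2 = 36.5^2 = 1332.25.
g * b^2 = 9.81 * 4.9^2 = 9.81 * 24.01 = 235.54.
Q^2 / (g*b^2) = 1332.25 / 235.54 = 5.6562.
yc = 5.6562^(1/3) = 1.7817 m.

1.7817


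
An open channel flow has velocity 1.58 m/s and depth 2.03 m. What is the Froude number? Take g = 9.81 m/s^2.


The Froude number is defined as Fr = V / sqrt(g*y).
g*y = 9.81 * 2.03 = 19.9143.
sqrt(g*y) = sqrt(19.9143) = 4.4625.
Fr = 1.58 / 4.4625 = 0.3541.

0.3541


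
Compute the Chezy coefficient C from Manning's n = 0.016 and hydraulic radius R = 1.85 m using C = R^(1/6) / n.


The Chezy coefficient relates to Manning's n through C = R^(1/6) / n.
R^(1/6) = 1.85^(1/6) = 1.107972.
C = 1.107972 / 0.016 = 69.25 m^(1/2)/s.

69.25


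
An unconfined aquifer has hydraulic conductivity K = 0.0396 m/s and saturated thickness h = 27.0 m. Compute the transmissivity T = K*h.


Transmissivity is defined as T = K * h.
T = 0.0396 * 27.0
  = 1.0692 m^2/s.

1.0692


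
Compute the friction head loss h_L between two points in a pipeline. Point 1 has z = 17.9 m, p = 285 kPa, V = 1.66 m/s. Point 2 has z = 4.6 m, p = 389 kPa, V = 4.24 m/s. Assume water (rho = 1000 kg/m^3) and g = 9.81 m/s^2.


Total head at each section: H = z + p/(rho*g) + V^2/(2g).
H1 = 17.9 + 285*1000/(1000*9.81) + 1.66^2/(2*9.81)
   = 17.9 + 29.052 + 0.1404
   = 47.092 m.
H2 = 4.6 + 389*1000/(1000*9.81) + 4.24^2/(2*9.81)
   = 4.6 + 39.653 + 0.9163
   = 45.17 m.
h_L = H1 - H2 = 47.092 - 45.17 = 1.923 m.

1.923


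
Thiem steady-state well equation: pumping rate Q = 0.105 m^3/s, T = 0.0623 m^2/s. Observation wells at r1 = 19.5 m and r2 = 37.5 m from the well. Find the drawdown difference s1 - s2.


Thiem equation: s1 - s2 = Q/(2*pi*T) * ln(r2/r1).
ln(r2/r1) = ln(37.5/19.5) = 0.6539.
Q/(2*pi*T) = 0.105 / (2*pi*0.0623) = 0.105 / 0.3914 = 0.2682.
s1 - s2 = 0.2682 * 0.6539 = 0.1754 m.

0.1754


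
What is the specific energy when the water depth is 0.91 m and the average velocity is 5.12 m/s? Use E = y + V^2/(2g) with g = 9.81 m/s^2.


Specific energy E = y + V^2/(2g).
Velocity head = V^2/(2g) = 5.12^2 / (2*9.81) = 26.2144 / 19.62 = 1.3361 m.
E = 0.91 + 1.3361 = 2.2461 m.

2.2461


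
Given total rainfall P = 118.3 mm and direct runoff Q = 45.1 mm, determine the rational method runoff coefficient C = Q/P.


The runoff coefficient C = runoff depth / rainfall depth.
C = 45.1 / 118.3
  = 0.3812.

0.3812


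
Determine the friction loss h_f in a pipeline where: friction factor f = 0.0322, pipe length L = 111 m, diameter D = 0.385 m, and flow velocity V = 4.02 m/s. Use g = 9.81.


Darcy-Weisbach equation: h_f = f * (L/D) * V^2/(2g).
f * L/D = 0.0322 * 111/0.385 = 9.2836.
V^2/(2g) = 4.02^2 / (2*9.81) = 16.1604 / 19.62 = 0.8237 m.
h_f = 9.2836 * 0.8237 = 7.647 m.

7.647


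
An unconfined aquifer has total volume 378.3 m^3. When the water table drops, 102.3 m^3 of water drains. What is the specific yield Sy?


Specific yield Sy = Volume drained / Total volume.
Sy = 102.3 / 378.3
   = 0.2704.

0.2704


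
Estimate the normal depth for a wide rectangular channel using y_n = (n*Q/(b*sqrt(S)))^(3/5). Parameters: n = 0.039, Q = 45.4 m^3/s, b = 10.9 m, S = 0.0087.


We use the wide-channel approximation y_n = (n*Q/(b*sqrt(S)))^(3/5).
sqrt(S) = sqrt(0.0087) = 0.093274.
Numerator: n*Q = 0.039 * 45.4 = 1.7706.
Denominator: b*sqrt(S) = 10.9 * 0.093274 = 1.016687.
arg = 1.7415.
y_n = 1.7415^(3/5) = 1.395 m.

1.395


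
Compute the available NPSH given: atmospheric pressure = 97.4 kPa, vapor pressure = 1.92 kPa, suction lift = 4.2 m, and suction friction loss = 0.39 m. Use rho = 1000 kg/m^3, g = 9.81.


NPSHa = p_atm/(rho*g) - z_s - hf_s - p_vap/(rho*g).
p_atm/(rho*g) = 97.4*1000 / (1000*9.81) = 9.929 m.
p_vap/(rho*g) = 1.92*1000 / (1000*9.81) = 0.196 m.
NPSHa = 9.929 - 4.2 - 0.39 - 0.196
      = 5.14 m.

5.14


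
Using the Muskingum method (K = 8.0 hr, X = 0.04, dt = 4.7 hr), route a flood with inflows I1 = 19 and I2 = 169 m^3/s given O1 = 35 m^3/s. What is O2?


Muskingum coefficients:
denom = 2*K*(1-X) + dt = 2*8.0*(1-0.04) + 4.7 = 20.06.
C0 = (dt - 2*K*X)/denom = (4.7 - 2*8.0*0.04)/20.06 = 0.2024.
C1 = (dt + 2*K*X)/denom = (4.7 + 2*8.0*0.04)/20.06 = 0.2662.
C2 = (2*K*(1-X) - dt)/denom = 0.5314.
O2 = C0*I2 + C1*I1 + C2*O1
   = 0.2024*169 + 0.2662*19 + 0.5314*35
   = 57.86 m^3/s.

57.86


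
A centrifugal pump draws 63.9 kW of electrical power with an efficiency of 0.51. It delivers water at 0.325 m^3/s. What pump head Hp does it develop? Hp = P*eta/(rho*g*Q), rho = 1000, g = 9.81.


Pump head formula: Hp = P * eta / (rho * g * Q).
Numerator: P * eta = 63.9 * 1000 * 0.51 = 32589.0 W.
Denominator: rho * g * Q = 1000 * 9.81 * 0.325 = 3188.25.
Hp = 32589.0 / 3188.25 = 10.22 m.

10.22


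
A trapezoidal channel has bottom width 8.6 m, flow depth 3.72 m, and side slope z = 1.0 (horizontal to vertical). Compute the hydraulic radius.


For a trapezoidal section with side slope z:
A = (b + z*y)*y = (8.6 + 1.0*3.72)*3.72 = 45.83 m^2.
P = b + 2*y*sqrt(1 + z^2) = 8.6 + 2*3.72*sqrt(1 + 1.0^2) = 19.122 m.
R = A/P = 45.83 / 19.122 = 2.3968 m.

2.3968


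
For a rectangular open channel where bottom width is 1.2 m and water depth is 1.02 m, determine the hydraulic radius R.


For a rectangular section:
Flow area A = b * y = 1.2 * 1.02 = 1.22 m^2.
Wetted perimeter P = b + 2y = 1.2 + 2*1.02 = 3.24 m.
Hydraulic radius R = A/P = 1.22 / 3.24 = 0.3778 m.

0.3778


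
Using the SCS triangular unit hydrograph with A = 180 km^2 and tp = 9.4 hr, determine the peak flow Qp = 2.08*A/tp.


SCS formula: Qp = 2.08 * A / tp.
Qp = 2.08 * 180 / 9.4
   = 374.4 / 9.4
   = 39.83 m^3/s per cm.

39.83


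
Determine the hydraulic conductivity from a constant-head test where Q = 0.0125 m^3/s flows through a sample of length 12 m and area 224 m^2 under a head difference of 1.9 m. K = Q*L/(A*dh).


From K = Q*L / (A*dh):
Numerator: Q*L = 0.0125 * 12 = 0.15.
Denominator: A*dh = 224 * 1.9 = 425.6.
K = 0.15 / 425.6 = 0.000352 m/s.

0.000352


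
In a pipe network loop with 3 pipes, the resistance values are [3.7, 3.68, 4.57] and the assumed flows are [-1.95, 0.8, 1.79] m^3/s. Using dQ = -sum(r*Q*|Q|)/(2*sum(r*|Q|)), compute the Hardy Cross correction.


Numerator terms (r*Q*|Q|): 3.7*-1.95*|-1.95| = -14.0693; 3.68*0.8*|0.8| = 2.3552; 4.57*1.79*|1.79| = 14.6427.
Sum of numerator = 2.9287.
Denominator terms (r*|Q|): 3.7*|-1.95| = 7.215; 3.68*|0.8| = 2.944; 4.57*|1.79| = 8.1803.
2 * sum of denominator = 2 * 18.3393 = 36.6786.
dQ = -2.9287 / 36.6786 = -0.0798 m^3/s.

-0.0798


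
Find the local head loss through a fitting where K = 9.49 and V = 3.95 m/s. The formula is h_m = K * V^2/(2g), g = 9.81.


Minor loss formula: h_m = K * V^2/(2g).
V^2 = 3.95^2 = 15.6025.
V^2/(2g) = 15.6025 / 19.62 = 0.7952 m.
h_m = 9.49 * 0.7952 = 7.5468 m.

7.5468


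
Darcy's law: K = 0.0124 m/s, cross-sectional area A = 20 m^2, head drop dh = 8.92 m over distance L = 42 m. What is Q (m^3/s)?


Darcy's law: Q = K * A * i, where i = dh/L.
Hydraulic gradient i = 8.92 / 42 = 0.212381.
Q = 0.0124 * 20 * 0.212381
  = 0.0527 m^3/s.

0.0527


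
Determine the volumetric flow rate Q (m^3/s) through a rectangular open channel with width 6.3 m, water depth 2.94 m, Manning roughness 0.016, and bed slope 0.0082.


For a rectangular channel, the cross-sectional area A = b * y = 6.3 * 2.94 = 18.52 m^2.
The wetted perimeter P = b + 2y = 6.3 + 2*2.94 = 12.18 m.
Hydraulic radius R = A/P = 18.52/12.18 = 1.5207 m.
Velocity V = (1/n)*R^(2/3)*S^(1/2) = (1/0.016)*1.5207^(2/3)*0.0082^(1/2) = 7.4842 m/s.
Discharge Q = A * V = 18.52 * 7.4842 = 138.623 m^3/s.

138.623


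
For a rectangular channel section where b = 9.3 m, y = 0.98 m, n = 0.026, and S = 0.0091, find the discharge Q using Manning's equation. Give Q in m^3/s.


For a rectangular channel, the cross-sectional area A = b * y = 9.3 * 0.98 = 9.11 m^2.
The wetted perimeter P = b + 2y = 9.3 + 2*0.98 = 11.26 m.
Hydraulic radius R = A/P = 9.11/11.26 = 0.8094 m.
Velocity V = (1/n)*R^(2/3)*S^(1/2) = (1/0.026)*0.8094^(2/3)*0.0091^(1/2) = 3.1866 m/s.
Discharge Q = A * V = 9.11 * 3.1866 = 29.043 m^3/s.

29.043


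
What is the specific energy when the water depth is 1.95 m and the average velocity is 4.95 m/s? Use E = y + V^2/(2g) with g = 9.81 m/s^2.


Specific energy E = y + V^2/(2g).
Velocity head = V^2/(2g) = 4.95^2 / (2*9.81) = 24.5025 / 19.62 = 1.2489 m.
E = 1.95 + 1.2489 = 3.1989 m.

3.1989


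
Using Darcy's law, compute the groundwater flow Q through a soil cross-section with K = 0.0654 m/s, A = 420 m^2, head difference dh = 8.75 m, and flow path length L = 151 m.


Darcy's law: Q = K * A * i, where i = dh/L.
Hydraulic gradient i = 8.75 / 151 = 0.057947.
Q = 0.0654 * 420 * 0.057947
  = 1.5917 m^3/s.

1.5917


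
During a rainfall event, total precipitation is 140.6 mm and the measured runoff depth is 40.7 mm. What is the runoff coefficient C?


The runoff coefficient C = runoff depth / rainfall depth.
C = 40.7 / 140.6
  = 0.2895.

0.2895


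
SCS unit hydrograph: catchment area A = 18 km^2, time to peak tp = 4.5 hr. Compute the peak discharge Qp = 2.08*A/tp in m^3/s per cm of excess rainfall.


SCS formula: Qp = 2.08 * A / tp.
Qp = 2.08 * 18 / 4.5
   = 37.44 / 4.5
   = 8.32 m^3/s per cm.

8.32


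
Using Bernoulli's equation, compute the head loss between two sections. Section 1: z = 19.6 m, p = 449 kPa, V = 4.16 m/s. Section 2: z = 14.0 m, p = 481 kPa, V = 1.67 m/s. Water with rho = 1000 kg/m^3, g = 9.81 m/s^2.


Total head at each section: H = z + p/(rho*g) + V^2/(2g).
H1 = 19.6 + 449*1000/(1000*9.81) + 4.16^2/(2*9.81)
   = 19.6 + 45.77 + 0.882
   = 66.252 m.
H2 = 14.0 + 481*1000/(1000*9.81) + 1.67^2/(2*9.81)
   = 14.0 + 49.032 + 0.1421
   = 63.174 m.
h_L = H1 - H2 = 66.252 - 63.174 = 3.078 m.

3.078


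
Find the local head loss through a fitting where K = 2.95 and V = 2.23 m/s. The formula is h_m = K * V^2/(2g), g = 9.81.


Minor loss formula: h_m = K * V^2/(2g).
V^2 = 2.23^2 = 4.9729.
V^2/(2g) = 4.9729 / 19.62 = 0.2535 m.
h_m = 2.95 * 0.2535 = 0.7477 m.

0.7477


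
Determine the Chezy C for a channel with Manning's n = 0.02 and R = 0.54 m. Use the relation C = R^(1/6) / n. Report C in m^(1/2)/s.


The Chezy coefficient relates to Manning's n through C = R^(1/6) / n.
R^(1/6) = 0.54^(1/6) = 0.9024.
C = 0.9024 / 0.02 = 45.12 m^(1/2)/s.

45.12


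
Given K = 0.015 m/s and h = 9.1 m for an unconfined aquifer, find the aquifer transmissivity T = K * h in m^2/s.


Transmissivity is defined as T = K * h.
T = 0.015 * 9.1
  = 0.1365 m^2/s.

0.1365


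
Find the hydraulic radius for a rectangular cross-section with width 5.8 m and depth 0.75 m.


For a rectangular section:
Flow area A = b * y = 5.8 * 0.75 = 4.35 m^2.
Wetted perimeter P = b + 2y = 5.8 + 2*0.75 = 7.3 m.
Hydraulic radius R = A/P = 4.35 / 7.3 = 0.5959 m.

0.5959


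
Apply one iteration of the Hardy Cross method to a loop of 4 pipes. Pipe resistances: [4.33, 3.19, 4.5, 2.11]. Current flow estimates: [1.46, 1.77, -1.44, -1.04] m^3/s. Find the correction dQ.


Numerator terms (r*Q*|Q|): 4.33*1.46*|1.46| = 9.2298; 3.19*1.77*|1.77| = 9.994; 4.5*-1.44*|-1.44| = -9.3312; 2.11*-1.04*|-1.04| = -2.2822.
Sum of numerator = 7.6104.
Denominator terms (r*|Q|): 4.33*|1.46| = 6.3218; 3.19*|1.77| = 5.6463; 4.5*|-1.44| = 6.48; 2.11*|-1.04| = 2.1944.
2 * sum of denominator = 2 * 20.6425 = 41.285.
dQ = -7.6104 / 41.285 = -0.1843 m^3/s.

-0.1843


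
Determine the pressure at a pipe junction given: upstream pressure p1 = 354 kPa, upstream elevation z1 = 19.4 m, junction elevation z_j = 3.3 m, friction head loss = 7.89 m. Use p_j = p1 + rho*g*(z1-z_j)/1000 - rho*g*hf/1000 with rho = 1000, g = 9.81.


Junction pressure: p_j = p1 + rho*g*(z1 - z_j)/1000 - rho*g*hf/1000.
Elevation term = 1000*9.81*(19.4 - 3.3)/1000 = 157.941 kPa.
Friction term = 1000*9.81*7.89/1000 = 77.401 kPa.
p_j = 354 + 157.941 - 77.401 = 434.54 kPa.

434.54


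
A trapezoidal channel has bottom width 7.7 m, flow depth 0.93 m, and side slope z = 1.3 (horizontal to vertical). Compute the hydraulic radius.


For a trapezoidal section with side slope z:
A = (b + z*y)*y = (7.7 + 1.3*0.93)*0.93 = 8.285 m^2.
P = b + 2*y*sqrt(1 + z^2) = 7.7 + 2*0.93*sqrt(1 + 1.3^2) = 10.751 m.
R = A/P = 8.285 / 10.751 = 0.7707 m.

0.7707


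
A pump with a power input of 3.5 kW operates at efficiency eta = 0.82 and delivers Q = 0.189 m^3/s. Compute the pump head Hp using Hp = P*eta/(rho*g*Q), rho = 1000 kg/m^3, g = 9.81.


Pump head formula: Hp = P * eta / (rho * g * Q).
Numerator: P * eta = 3.5 * 1000 * 0.82 = 2870.0 W.
Denominator: rho * g * Q = 1000 * 9.81 * 0.189 = 1854.09.
Hp = 2870.0 / 1854.09 = 1.55 m.

1.55


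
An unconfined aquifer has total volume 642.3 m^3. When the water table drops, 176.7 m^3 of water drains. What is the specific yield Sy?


Specific yield Sy = Volume drained / Total volume.
Sy = 176.7 / 642.3
   = 0.2751.

0.2751


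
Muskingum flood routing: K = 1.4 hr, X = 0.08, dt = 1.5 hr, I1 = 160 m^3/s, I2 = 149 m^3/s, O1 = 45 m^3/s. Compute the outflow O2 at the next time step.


Muskingum coefficients:
denom = 2*K*(1-X) + dt = 2*1.4*(1-0.08) + 1.5 = 4.076.
C0 = (dt - 2*K*X)/denom = (1.5 - 2*1.4*0.08)/4.076 = 0.3131.
C1 = (dt + 2*K*X)/denom = (1.5 + 2*1.4*0.08)/4.076 = 0.423.
C2 = (2*K*(1-X) - dt)/denom = 0.264.
O2 = C0*I2 + C1*I1 + C2*O1
   = 0.3131*149 + 0.423*160 + 0.264*45
   = 126.2 m^3/s.

126.2


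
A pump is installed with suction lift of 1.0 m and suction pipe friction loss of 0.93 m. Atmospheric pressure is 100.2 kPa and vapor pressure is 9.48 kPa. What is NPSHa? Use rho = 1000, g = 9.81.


NPSHa = p_atm/(rho*g) - z_s - hf_s - p_vap/(rho*g).
p_atm/(rho*g) = 100.2*1000 / (1000*9.81) = 10.214 m.
p_vap/(rho*g) = 9.48*1000 / (1000*9.81) = 0.966 m.
NPSHa = 10.214 - 1.0 - 0.93 - 0.966
      = 7.32 m.

7.32


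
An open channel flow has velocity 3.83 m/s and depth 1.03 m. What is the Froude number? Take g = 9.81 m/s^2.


The Froude number is defined as Fr = V / sqrt(g*y).
g*y = 9.81 * 1.03 = 10.1043.
sqrt(g*y) = sqrt(10.1043) = 3.1787.
Fr = 3.83 / 3.1787 = 1.2049.

1.2049


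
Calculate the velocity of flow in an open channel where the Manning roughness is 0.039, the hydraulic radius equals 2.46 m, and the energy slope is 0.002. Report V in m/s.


Manning's equation gives V = (1/n) * R^(2/3) * S^(1/2).
First, compute R^(2/3) = 2.46^(2/3) = 1.8223.
Next, S^(1/2) = 0.002^(1/2) = 0.044721.
Then 1/n = 1/0.039 = 25.64.
V = 25.64 * 1.8223 * 0.044721 = 2.0897 m/s.

2.0897


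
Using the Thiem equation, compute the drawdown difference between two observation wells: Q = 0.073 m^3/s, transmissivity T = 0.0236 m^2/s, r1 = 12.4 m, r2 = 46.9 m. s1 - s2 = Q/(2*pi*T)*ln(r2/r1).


Thiem equation: s1 - s2 = Q/(2*pi*T) * ln(r2/r1).
ln(r2/r1) = ln(46.9/12.4) = 1.3303.
Q/(2*pi*T) = 0.073 / (2*pi*0.0236) = 0.073 / 0.1483 = 0.4923.
s1 - s2 = 0.4923 * 1.3303 = 0.6549 m.

0.6549


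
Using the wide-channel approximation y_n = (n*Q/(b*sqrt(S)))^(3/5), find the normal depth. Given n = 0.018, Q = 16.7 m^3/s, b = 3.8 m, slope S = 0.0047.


We use the wide-channel approximation y_n = (n*Q/(b*sqrt(S)))^(3/5).
sqrt(S) = sqrt(0.0047) = 0.068557.
Numerator: n*Q = 0.018 * 16.7 = 0.3006.
Denominator: b*sqrt(S) = 3.8 * 0.068557 = 0.260517.
arg = 1.1539.
y_n = 1.1539^(3/5) = 1.0897 m.

1.0897


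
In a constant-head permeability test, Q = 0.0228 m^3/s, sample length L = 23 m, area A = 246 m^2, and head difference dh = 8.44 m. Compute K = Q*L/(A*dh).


From K = Q*L / (A*dh):
Numerator: Q*L = 0.0228 * 23 = 0.5244.
Denominator: A*dh = 246 * 8.44 = 2076.24.
K = 0.5244 / 2076.24 = 0.000253 m/s.

0.000253


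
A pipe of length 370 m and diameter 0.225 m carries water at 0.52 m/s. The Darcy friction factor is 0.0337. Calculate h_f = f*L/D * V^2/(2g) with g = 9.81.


Darcy-Weisbach equation: h_f = f * (L/D) * V^2/(2g).
f * L/D = 0.0337 * 370/0.225 = 55.4178.
V^2/(2g) = 0.52^2 / (2*9.81) = 0.2704 / 19.62 = 0.0138 m.
h_f = 55.4178 * 0.0138 = 0.764 m.

0.764


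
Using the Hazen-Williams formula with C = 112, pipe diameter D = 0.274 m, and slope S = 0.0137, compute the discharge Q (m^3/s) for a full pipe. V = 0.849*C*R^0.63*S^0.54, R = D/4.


For a full circular pipe, R = D/4 = 0.274/4 = 0.0685 m.
V = 0.849 * 112 * 0.0685^0.63 * 0.0137^0.54
  = 0.849 * 112 * 0.184708 * 0.098589
  = 1.7316 m/s.
Pipe area A = pi*D^2/4 = pi*0.274^2/4 = 0.059 m^2.
Q = A * V = 0.059 * 1.7316 = 0.1021 m^3/s.

0.1021


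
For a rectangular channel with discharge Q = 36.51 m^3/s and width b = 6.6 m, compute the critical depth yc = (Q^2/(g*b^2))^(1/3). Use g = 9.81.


Using yc = (Q^2 / (g * b^2))^(1/3):
Q^2 = 36.51^2 = 1332.98.
g * b^2 = 9.81 * 6.6^2 = 9.81 * 43.56 = 427.32.
Q^2 / (g*b^2) = 1332.98 / 427.32 = 3.1194.
yc = 3.1194^(1/3) = 1.4611 m.

1.4611


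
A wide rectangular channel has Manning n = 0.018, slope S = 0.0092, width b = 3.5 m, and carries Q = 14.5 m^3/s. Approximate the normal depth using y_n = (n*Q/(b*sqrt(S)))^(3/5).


We use the wide-channel approximation y_n = (n*Q/(b*sqrt(S)))^(3/5).
sqrt(S) = sqrt(0.0092) = 0.095917.
Numerator: n*Q = 0.018 * 14.5 = 0.261.
Denominator: b*sqrt(S) = 3.5 * 0.095917 = 0.335709.
arg = 0.7775.
y_n = 0.7775^(3/5) = 0.8598 m.

0.8598


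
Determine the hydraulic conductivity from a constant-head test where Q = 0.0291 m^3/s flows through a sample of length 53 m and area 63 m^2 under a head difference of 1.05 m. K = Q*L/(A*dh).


From K = Q*L / (A*dh):
Numerator: Q*L = 0.0291 * 53 = 1.5423.
Denominator: A*dh = 63 * 1.05 = 66.15.
K = 1.5423 / 66.15 = 0.023315 m/s.

0.023315


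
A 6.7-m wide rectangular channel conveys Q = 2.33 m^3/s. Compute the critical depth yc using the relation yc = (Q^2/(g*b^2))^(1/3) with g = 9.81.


Using yc = (Q^2 / (g * b^2))^(1/3):
Q^2 = 2.33^2 = 5.43.
g * b^2 = 9.81 * 6.7^2 = 9.81 * 44.89 = 440.37.
Q^2 / (g*b^2) = 5.43 / 440.37 = 0.0123.
yc = 0.0123^(1/3) = 0.231 m.

0.231


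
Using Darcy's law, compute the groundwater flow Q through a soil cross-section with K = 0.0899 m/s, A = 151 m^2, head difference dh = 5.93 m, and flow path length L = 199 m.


Darcy's law: Q = K * A * i, where i = dh/L.
Hydraulic gradient i = 5.93 / 199 = 0.029799.
Q = 0.0899 * 151 * 0.029799
  = 0.4045 m^3/s.

0.4045


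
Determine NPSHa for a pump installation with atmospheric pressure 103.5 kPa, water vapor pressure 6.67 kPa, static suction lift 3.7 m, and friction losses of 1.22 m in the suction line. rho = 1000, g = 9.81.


NPSHa = p_atm/(rho*g) - z_s - hf_s - p_vap/(rho*g).
p_atm/(rho*g) = 103.5*1000 / (1000*9.81) = 10.55 m.
p_vap/(rho*g) = 6.67*1000 / (1000*9.81) = 0.68 m.
NPSHa = 10.55 - 3.7 - 1.22 - 0.68
      = 4.95 m.

4.95


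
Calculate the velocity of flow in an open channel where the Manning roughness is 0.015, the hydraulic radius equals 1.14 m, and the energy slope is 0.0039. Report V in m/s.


Manning's equation gives V = (1/n) * R^(2/3) * S^(1/2).
First, compute R^(2/3) = 1.14^(2/3) = 1.0913.
Next, S^(1/2) = 0.0039^(1/2) = 0.06245.
Then 1/n = 1/0.015 = 66.67.
V = 66.67 * 1.0913 * 0.06245 = 4.5434 m/s.

4.5434


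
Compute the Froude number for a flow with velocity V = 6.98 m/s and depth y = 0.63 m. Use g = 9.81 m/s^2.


The Froude number is defined as Fr = V / sqrt(g*y).
g*y = 9.81 * 0.63 = 6.1803.
sqrt(g*y) = sqrt(6.1803) = 2.486.
Fr = 6.98 / 2.486 = 2.8077.

2.8077


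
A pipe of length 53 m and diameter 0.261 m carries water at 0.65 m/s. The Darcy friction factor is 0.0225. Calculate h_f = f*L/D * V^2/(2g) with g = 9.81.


Darcy-Weisbach equation: h_f = f * (L/D) * V^2/(2g).
f * L/D = 0.0225 * 53/0.261 = 4.569.
V^2/(2g) = 0.65^2 / (2*9.81) = 0.4225 / 19.62 = 0.0215 m.
h_f = 4.569 * 0.0215 = 0.098 m.

0.098


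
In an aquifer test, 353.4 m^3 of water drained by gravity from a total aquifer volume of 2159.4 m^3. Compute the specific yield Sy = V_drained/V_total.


Specific yield Sy = Volume drained / Total volume.
Sy = 353.4 / 2159.4
   = 0.1637.

0.1637


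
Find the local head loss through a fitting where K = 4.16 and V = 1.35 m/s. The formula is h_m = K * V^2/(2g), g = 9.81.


Minor loss formula: h_m = K * V^2/(2g).
V^2 = 1.35^2 = 1.8225.
V^2/(2g) = 1.8225 / 19.62 = 0.0929 m.
h_m = 4.16 * 0.0929 = 0.3864 m.

0.3864


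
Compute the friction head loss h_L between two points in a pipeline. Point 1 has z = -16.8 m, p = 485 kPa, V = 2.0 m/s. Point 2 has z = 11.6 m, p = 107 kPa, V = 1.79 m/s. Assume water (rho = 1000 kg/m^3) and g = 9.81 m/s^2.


Total head at each section: H = z + p/(rho*g) + V^2/(2g).
H1 = -16.8 + 485*1000/(1000*9.81) + 2.0^2/(2*9.81)
   = -16.8 + 49.439 + 0.2039
   = 32.843 m.
H2 = 11.6 + 107*1000/(1000*9.81) + 1.79^2/(2*9.81)
   = 11.6 + 10.907 + 0.1633
   = 22.671 m.
h_L = H1 - H2 = 32.843 - 22.671 = 10.173 m.

10.173


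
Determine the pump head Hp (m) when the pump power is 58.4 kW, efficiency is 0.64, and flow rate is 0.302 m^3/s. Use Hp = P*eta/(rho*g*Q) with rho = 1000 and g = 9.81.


Pump head formula: Hp = P * eta / (rho * g * Q).
Numerator: P * eta = 58.4 * 1000 * 0.64 = 37376.0 W.
Denominator: rho * g * Q = 1000 * 9.81 * 0.302 = 2962.62.
Hp = 37376.0 / 2962.62 = 12.62 m.

12.62


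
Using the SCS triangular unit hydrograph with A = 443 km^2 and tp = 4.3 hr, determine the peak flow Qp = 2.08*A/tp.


SCS formula: Qp = 2.08 * A / tp.
Qp = 2.08 * 443 / 4.3
   = 921.44 / 4.3
   = 214.29 m^3/s per cm.

214.29


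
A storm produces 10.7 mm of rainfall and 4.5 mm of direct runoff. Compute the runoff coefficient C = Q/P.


The runoff coefficient C = runoff depth / rainfall depth.
C = 4.5 / 10.7
  = 0.4206.

0.4206


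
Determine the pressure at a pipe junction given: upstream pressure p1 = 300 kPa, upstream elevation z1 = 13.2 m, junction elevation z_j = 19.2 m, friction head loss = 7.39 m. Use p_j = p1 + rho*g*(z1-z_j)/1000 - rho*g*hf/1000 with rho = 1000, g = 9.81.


Junction pressure: p_j = p1 + rho*g*(z1 - z_j)/1000 - rho*g*hf/1000.
Elevation term = 1000*9.81*(13.2 - 19.2)/1000 = -58.86 kPa.
Friction term = 1000*9.81*7.39/1000 = 72.496 kPa.
p_j = 300 + -58.86 - 72.496 = 168.64 kPa.

168.64


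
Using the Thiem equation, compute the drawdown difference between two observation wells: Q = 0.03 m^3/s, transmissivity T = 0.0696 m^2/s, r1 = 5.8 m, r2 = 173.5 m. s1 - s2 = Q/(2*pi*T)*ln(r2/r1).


Thiem equation: s1 - s2 = Q/(2*pi*T) * ln(r2/r1).
ln(r2/r1) = ln(173.5/5.8) = 3.3983.
Q/(2*pi*T) = 0.03 / (2*pi*0.0696) = 0.03 / 0.4373 = 0.0686.
s1 - s2 = 0.0686 * 3.3983 = 0.2331 m.

0.2331


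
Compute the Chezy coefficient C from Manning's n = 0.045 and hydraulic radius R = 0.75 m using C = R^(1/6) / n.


The Chezy coefficient relates to Manning's n through C = R^(1/6) / n.
R^(1/6) = 0.75^(1/6) = 0.953184.
C = 0.953184 / 0.045 = 21.18 m^(1/2)/s.

21.18


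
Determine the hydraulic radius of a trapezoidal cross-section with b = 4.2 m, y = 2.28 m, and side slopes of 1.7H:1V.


For a trapezoidal section with side slope z:
A = (b + z*y)*y = (4.2 + 1.7*2.28)*2.28 = 18.413 m^2.
P = b + 2*y*sqrt(1 + z^2) = 4.2 + 2*2.28*sqrt(1 + 1.7^2) = 13.194 m.
R = A/P = 18.413 / 13.194 = 1.3956 m.

1.3956


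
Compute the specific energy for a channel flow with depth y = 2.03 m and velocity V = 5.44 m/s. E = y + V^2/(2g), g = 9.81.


Specific energy E = y + V^2/(2g).
Velocity head = V^2/(2g) = 5.44^2 / (2*9.81) = 29.5936 / 19.62 = 1.5083 m.
E = 2.03 + 1.5083 = 3.5383 m.

3.5383


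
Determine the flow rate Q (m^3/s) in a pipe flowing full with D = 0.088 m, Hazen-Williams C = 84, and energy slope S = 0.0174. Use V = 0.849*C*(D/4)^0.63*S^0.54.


For a full circular pipe, R = D/4 = 0.088/4 = 0.022 m.
V = 0.849 * 84 * 0.022^0.63 * 0.0174^0.54
  = 0.849 * 84 * 0.090308 * 0.112175
  = 0.7225 m/s.
Pipe area A = pi*D^2/4 = pi*0.088^2/4 = 0.0061 m^2.
Q = A * V = 0.0061 * 0.7225 = 0.0044 m^3/s.

0.0044


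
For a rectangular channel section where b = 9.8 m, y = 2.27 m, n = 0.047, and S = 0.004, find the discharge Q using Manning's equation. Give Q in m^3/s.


For a rectangular channel, the cross-sectional area A = b * y = 9.8 * 2.27 = 22.25 m^2.
The wetted perimeter P = b + 2y = 9.8 + 2*2.27 = 14.34 m.
Hydraulic radius R = A/P = 22.25/14.34 = 1.5513 m.
Velocity V = (1/n)*R^(2/3)*S^(1/2) = (1/0.047)*1.5513^(2/3)*0.004^(1/2) = 1.8033 m/s.
Discharge Q = A * V = 22.25 * 1.8033 = 40.116 m^3/s.

40.116


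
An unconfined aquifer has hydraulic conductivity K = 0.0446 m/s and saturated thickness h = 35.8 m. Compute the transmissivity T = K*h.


Transmissivity is defined as T = K * h.
T = 0.0446 * 35.8
  = 1.5967 m^2/s.

1.5967


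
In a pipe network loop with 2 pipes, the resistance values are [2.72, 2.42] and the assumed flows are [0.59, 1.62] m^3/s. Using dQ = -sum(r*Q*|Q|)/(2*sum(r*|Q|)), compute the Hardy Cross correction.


Numerator terms (r*Q*|Q|): 2.72*0.59*|0.59| = 0.9468; 2.42*1.62*|1.62| = 6.351.
Sum of numerator = 7.2979.
Denominator terms (r*|Q|): 2.72*|0.59| = 1.6048; 2.42*|1.62| = 3.9204.
2 * sum of denominator = 2 * 5.5252 = 11.0504.
dQ = -7.2979 / 11.0504 = -0.6604 m^3/s.

-0.6604


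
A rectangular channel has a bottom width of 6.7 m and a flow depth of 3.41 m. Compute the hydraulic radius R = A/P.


For a rectangular section:
Flow area A = b * y = 6.7 * 3.41 = 22.85 m^2.
Wetted perimeter P = b + 2y = 6.7 + 2*3.41 = 13.52 m.
Hydraulic radius R = A/P = 22.85 / 13.52 = 1.6899 m.

1.6899


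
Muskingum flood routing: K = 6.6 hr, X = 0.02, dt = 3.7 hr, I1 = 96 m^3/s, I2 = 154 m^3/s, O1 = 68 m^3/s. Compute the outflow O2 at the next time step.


Muskingum coefficients:
denom = 2*K*(1-X) + dt = 2*6.6*(1-0.02) + 3.7 = 16.636.
C0 = (dt - 2*K*X)/denom = (3.7 - 2*6.6*0.02)/16.636 = 0.2065.
C1 = (dt + 2*K*X)/denom = (3.7 + 2*6.6*0.02)/16.636 = 0.2383.
C2 = (2*K*(1-X) - dt)/denom = 0.5552.
O2 = C0*I2 + C1*I1 + C2*O1
   = 0.2065*154 + 0.2383*96 + 0.5552*68
   = 92.43 m^3/s.

92.43


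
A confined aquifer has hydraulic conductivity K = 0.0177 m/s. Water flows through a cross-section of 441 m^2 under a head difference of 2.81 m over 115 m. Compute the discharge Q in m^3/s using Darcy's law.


Darcy's law: Q = K * A * i, where i = dh/L.
Hydraulic gradient i = 2.81 / 115 = 0.024435.
Q = 0.0177 * 441 * 0.024435
  = 0.1907 m^3/s.

0.1907


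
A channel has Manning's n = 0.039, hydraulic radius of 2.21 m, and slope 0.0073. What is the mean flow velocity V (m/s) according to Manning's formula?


Manning's equation gives V = (1/n) * R^(2/3) * S^(1/2).
First, compute R^(2/3) = 2.21^(2/3) = 1.6967.
Next, S^(1/2) = 0.0073^(1/2) = 0.08544.
Then 1/n = 1/0.039 = 25.64.
V = 25.64 * 1.6967 * 0.08544 = 3.717 m/s.

3.717


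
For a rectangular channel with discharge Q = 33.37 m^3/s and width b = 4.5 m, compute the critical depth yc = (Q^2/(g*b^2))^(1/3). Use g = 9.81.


Using yc = (Q^2 / (g * b^2))^(1/3):
Q^2 = 33.37^2 = 1113.56.
g * b^2 = 9.81 * 4.5^2 = 9.81 * 20.25 = 198.65.
Q^2 / (g*b^2) = 1113.56 / 198.65 = 5.6056.
yc = 5.6056^(1/3) = 1.7764 m.

1.7764


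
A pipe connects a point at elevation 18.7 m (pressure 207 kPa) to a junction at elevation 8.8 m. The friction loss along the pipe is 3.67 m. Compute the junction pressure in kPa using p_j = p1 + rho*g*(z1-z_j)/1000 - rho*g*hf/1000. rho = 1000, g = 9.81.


Junction pressure: p_j = p1 + rho*g*(z1 - z_j)/1000 - rho*g*hf/1000.
Elevation term = 1000*9.81*(18.7 - 8.8)/1000 = 97.119 kPa.
Friction term = 1000*9.81*3.67/1000 = 36.003 kPa.
p_j = 207 + 97.119 - 36.003 = 268.12 kPa.

268.12


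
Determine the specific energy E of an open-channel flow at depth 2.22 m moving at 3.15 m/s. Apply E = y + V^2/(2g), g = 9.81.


Specific energy E = y + V^2/(2g).
Velocity head = V^2/(2g) = 3.15^2 / (2*9.81) = 9.9225 / 19.62 = 0.5057 m.
E = 2.22 + 0.5057 = 2.7257 m.

2.7257


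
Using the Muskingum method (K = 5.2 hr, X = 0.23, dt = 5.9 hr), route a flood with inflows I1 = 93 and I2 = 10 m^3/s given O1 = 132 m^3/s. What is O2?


Muskingum coefficients:
denom = 2*K*(1-X) + dt = 2*5.2*(1-0.23) + 5.9 = 13.908.
C0 = (dt - 2*K*X)/denom = (5.9 - 2*5.2*0.23)/13.908 = 0.2522.
C1 = (dt + 2*K*X)/denom = (5.9 + 2*5.2*0.23)/13.908 = 0.5962.
C2 = (2*K*(1-X) - dt)/denom = 0.1516.
O2 = C0*I2 + C1*I1 + C2*O1
   = 0.2522*10 + 0.5962*93 + 0.1516*132
   = 77.98 m^3/s.

77.98


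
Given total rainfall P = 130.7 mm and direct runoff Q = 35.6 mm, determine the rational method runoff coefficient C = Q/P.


The runoff coefficient C = runoff depth / rainfall depth.
C = 35.6 / 130.7
  = 0.2724.

0.2724


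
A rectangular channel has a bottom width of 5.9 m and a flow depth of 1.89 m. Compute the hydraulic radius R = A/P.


For a rectangular section:
Flow area A = b * y = 5.9 * 1.89 = 11.15 m^2.
Wetted perimeter P = b + 2y = 5.9 + 2*1.89 = 9.68 m.
Hydraulic radius R = A/P = 11.15 / 9.68 = 1.152 m.

1.152


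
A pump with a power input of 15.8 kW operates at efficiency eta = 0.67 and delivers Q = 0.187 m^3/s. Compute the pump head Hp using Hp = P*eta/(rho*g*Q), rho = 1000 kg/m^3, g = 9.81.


Pump head formula: Hp = P * eta / (rho * g * Q).
Numerator: P * eta = 15.8 * 1000 * 0.67 = 10586.0 W.
Denominator: rho * g * Q = 1000 * 9.81 * 0.187 = 1834.47.
Hp = 10586.0 / 1834.47 = 5.77 m.

5.77


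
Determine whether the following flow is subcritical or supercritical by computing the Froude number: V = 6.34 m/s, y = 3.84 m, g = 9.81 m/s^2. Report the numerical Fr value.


The Froude number is defined as Fr = V / sqrt(g*y).
g*y = 9.81 * 3.84 = 37.6704.
sqrt(g*y) = sqrt(37.6704) = 6.1376.
Fr = 6.34 / 6.1376 = 1.033.
Since Fr > 1, the flow is supercritical.

1.033


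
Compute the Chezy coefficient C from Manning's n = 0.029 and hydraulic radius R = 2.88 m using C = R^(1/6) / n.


The Chezy coefficient relates to Manning's n through C = R^(1/6) / n.
R^(1/6) = 2.88^(1/6) = 1.192794.
C = 1.192794 / 0.029 = 41.13 m^(1/2)/s.

41.13


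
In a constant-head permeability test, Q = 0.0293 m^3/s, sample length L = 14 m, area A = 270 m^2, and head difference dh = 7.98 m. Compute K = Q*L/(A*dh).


From K = Q*L / (A*dh):
Numerator: Q*L = 0.0293 * 14 = 0.4102.
Denominator: A*dh = 270 * 7.98 = 2154.6.
K = 0.4102 / 2154.6 = 0.00019 m/s.

0.00019


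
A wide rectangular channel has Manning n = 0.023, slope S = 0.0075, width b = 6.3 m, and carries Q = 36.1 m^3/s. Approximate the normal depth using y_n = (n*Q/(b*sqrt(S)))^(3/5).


We use the wide-channel approximation y_n = (n*Q/(b*sqrt(S)))^(3/5).
sqrt(S) = sqrt(0.0075) = 0.086603.
Numerator: n*Q = 0.023 * 36.1 = 0.8303.
Denominator: b*sqrt(S) = 6.3 * 0.086603 = 0.545599.
arg = 1.5218.
y_n = 1.5218^(3/5) = 1.2865 m.

1.2865


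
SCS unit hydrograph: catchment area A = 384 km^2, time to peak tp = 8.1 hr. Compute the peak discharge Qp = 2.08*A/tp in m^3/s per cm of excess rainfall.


SCS formula: Qp = 2.08 * A / tp.
Qp = 2.08 * 384 / 8.1
   = 798.72 / 8.1
   = 98.61 m^3/s per cm.

98.61


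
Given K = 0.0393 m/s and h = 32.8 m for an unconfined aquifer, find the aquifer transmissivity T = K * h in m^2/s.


Transmissivity is defined as T = K * h.
T = 0.0393 * 32.8
  = 1.289 m^2/s.

1.289


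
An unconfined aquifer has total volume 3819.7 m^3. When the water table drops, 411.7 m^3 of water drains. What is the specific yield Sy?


Specific yield Sy = Volume drained / Total volume.
Sy = 411.7 / 3819.7
   = 0.1078.

0.1078


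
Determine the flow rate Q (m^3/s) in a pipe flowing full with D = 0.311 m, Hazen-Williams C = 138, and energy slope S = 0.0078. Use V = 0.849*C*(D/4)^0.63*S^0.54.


For a full circular pipe, R = D/4 = 0.311/4 = 0.0777 m.
V = 0.849 * 138 * 0.0777^0.63 * 0.0078^0.54
  = 0.849 * 138 * 0.200051 * 0.072733
  = 1.7047 m/s.
Pipe area A = pi*D^2/4 = pi*0.311^2/4 = 0.076 m^2.
Q = A * V = 0.076 * 1.7047 = 0.1295 m^3/s.

0.1295


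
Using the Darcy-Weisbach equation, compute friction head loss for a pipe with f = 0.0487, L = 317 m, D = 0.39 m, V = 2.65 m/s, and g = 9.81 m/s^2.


Darcy-Weisbach equation: h_f = f * (L/D) * V^2/(2g).
f * L/D = 0.0487 * 317/0.39 = 39.5844.
V^2/(2g) = 2.65^2 / (2*9.81) = 7.0225 / 19.62 = 0.3579 m.
h_f = 39.5844 * 0.3579 = 14.168 m.

14.168


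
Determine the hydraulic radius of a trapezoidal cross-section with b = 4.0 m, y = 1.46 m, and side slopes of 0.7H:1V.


For a trapezoidal section with side slope z:
A = (b + z*y)*y = (4.0 + 0.7*1.46)*1.46 = 7.332 m^2.
P = b + 2*y*sqrt(1 + z^2) = 4.0 + 2*1.46*sqrt(1 + 0.7^2) = 7.564 m.
R = A/P = 7.332 / 7.564 = 0.9693 m.

0.9693


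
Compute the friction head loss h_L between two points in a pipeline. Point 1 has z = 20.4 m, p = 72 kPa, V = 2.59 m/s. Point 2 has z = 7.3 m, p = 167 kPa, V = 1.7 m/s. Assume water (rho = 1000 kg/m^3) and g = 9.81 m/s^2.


Total head at each section: H = z + p/(rho*g) + V^2/(2g).
H1 = 20.4 + 72*1000/(1000*9.81) + 2.59^2/(2*9.81)
   = 20.4 + 7.339 + 0.3419
   = 28.081 m.
H2 = 7.3 + 167*1000/(1000*9.81) + 1.7^2/(2*9.81)
   = 7.3 + 17.023 + 0.1473
   = 24.471 m.
h_L = H1 - H2 = 28.081 - 24.471 = 3.611 m.

3.611
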